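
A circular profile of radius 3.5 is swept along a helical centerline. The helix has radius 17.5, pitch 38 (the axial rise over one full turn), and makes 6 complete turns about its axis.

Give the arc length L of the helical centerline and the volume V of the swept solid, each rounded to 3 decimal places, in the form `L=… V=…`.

L=698.021 V=26863.003

2πR = 2π·17.5 = 109.955743
per-turn = √(109.955743² + 38²) = √(12090.2654 + 1444) = √13534.2654 = 116.336862
L = 6 × 116.336862 = 698.021170
V = π·3.5² × L = 38.484510 × 698.021170 = 26863.002710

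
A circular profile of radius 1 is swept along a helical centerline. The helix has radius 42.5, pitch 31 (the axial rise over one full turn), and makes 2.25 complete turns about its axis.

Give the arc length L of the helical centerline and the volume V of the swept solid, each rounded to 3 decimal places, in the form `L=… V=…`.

L=604.865 V=1900.238

2πR = 2π·42.5 = 267.035376
per-turn = √(267.035376² + 31²) = √(71307.8918 + 961) = √72268.8918 = 268.828741
L = 2.25 × 268.828741 = 604.864666
V = π·1² × L = 3.141593 × 604.864666 = 1900.238393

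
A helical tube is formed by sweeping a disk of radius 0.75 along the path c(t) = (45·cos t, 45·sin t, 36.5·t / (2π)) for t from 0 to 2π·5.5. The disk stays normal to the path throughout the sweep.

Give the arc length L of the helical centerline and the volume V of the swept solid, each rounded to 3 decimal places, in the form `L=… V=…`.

L=1567.992 V=2770.871

2πR = 2π·45 = 282.743339
per-turn = √(282.743339² + 36.5²) = √(79943.7956 + 1332.25) = √81276.0456 = 285.089540
L = 5.5 × 285.089540 = 1567.992468
V = π·0.75² × L = 1.767146 × 1567.992468 = 2770.871411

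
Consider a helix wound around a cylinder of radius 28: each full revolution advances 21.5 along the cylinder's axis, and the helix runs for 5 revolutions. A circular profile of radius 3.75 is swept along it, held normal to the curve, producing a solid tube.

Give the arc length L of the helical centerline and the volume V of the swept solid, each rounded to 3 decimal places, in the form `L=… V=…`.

L=886.190 V=39150.688

2πR = 2π·28 = 175.929189
per-turn = √(175.929189² + 21.5²) = √(30951.0794 + 462.25) = √31413.3294 = 177.238059
L = 5 × 177.238059 = 886.190293
V = π·3.75² × L = 44.178647 × 886.190293 = 39150.687847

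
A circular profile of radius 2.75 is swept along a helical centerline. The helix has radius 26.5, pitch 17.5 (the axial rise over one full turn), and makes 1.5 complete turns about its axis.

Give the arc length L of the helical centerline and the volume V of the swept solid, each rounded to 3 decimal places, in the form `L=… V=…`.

L=251.132 V=5966.475

2πR = 2π·26.5 = 166.504411
per-turn = √(166.504411² + 17.5²) = √(27723.7188 + 306.25) = √28029.9688 = 167.421530
L = 1.5 × 167.421530 = 251.132295
V = π·2.75² × L = 23.758294 × 251.132295 = 5966.475015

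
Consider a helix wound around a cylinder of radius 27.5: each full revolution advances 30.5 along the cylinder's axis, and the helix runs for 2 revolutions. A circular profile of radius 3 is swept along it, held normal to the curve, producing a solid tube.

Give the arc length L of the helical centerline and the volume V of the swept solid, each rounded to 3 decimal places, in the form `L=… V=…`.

L=350.918 V=9921.963

2πR = 2π·27.5 = 172.787596
per-turn = √(172.787596² + 30.5²) = √(29855.5533 + 930.25) = √30785.8033 = 175.458837
L = 2 × 175.458837 = 350.917673
V = π·3² × L = 28.274334 × 350.917673 = 9921.963453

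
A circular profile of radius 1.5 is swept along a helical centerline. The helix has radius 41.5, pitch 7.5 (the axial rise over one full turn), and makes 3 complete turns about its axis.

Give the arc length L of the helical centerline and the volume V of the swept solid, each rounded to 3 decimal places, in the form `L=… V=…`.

2πR = 2π·41.5 = 260.752190
per-turn = √(260.752190² + 7.5²) = √(67991.7047 + 56.25) = √68047.9547 = 260.860029
L = 3 × 260.860029 = 782.580087
V = π·1.5² × L = 7.068583 × 782.580087 = 5531.732667

L=782.580 V=5531.733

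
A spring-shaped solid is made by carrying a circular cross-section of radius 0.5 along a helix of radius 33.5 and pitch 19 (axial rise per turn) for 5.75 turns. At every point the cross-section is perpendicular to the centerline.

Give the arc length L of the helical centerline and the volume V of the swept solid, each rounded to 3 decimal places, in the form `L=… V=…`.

2πR = 2π·33.5 = 210.486708
per-turn = √(210.486708² + 19²) = √(44304.6542 + 361) = √44665.6542 = 211.342504
L = 5.75 × 211.342504 = 1215.219400
V = π·0.5² × L = 0.785398 × 1215.219400 = 954.431085

L=1215.219 V=954.431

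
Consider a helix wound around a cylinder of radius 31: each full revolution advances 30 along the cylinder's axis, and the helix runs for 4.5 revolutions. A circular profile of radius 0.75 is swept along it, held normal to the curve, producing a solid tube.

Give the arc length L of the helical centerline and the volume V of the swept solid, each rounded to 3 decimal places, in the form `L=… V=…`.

2πR = 2π·31 = 194.778745
per-turn = √(194.778745² + 30²) = √(37938.7593 + 900) = √38838.7593 = 197.075517
L = 4.5 × 197.075517 = 886.839826
V = π·0.75² × L = 1.767146 × 886.839826 = 1567.175333

L=886.840 V=1567.175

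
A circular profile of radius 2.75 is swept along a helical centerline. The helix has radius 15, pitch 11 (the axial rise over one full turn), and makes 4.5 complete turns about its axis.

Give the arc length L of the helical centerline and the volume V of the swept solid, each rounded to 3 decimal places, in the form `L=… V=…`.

2πR = 2π·15 = 94.247780
per-turn = √(94.247780² + 11²) = √(8882.6440 + 121) = √9003.6440 = 94.887533
L = 4.5 × 94.887533 = 426.993899
V = π·2.75² × L = 23.758294 × 426.993899 = 10144.646790

L=426.994 V=10144.647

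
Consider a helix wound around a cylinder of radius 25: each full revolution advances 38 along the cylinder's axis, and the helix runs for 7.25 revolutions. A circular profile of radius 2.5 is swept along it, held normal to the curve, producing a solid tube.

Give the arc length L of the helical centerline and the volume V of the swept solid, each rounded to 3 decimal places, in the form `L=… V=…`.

L=1171.677 V=23005.832

2πR = 2π·25 = 157.079633
per-turn = √(157.079633² + 38²) = √(24674.0110 + 1444) = √26118.0110 = 161.610677
L = 7.25 × 161.610677 = 1171.677410
V = π·2.5² × L = 19.634954 × 1171.677410 = 23005.832150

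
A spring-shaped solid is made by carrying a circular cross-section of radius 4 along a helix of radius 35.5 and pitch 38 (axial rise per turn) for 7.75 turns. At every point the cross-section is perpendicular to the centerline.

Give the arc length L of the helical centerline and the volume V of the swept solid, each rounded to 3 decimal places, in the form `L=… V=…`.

L=1753.568 V=88143.936

2πR = 2π·35.5 = 223.053078
per-turn = √(223.053078² + 38²) = √(49752.6758 + 1444) = √51196.6758 = 226.266824
L = 7.75 × 226.266824 = 1753.567888
V = π·4² × L = 50.265482 × 1753.567888 = 88143.935935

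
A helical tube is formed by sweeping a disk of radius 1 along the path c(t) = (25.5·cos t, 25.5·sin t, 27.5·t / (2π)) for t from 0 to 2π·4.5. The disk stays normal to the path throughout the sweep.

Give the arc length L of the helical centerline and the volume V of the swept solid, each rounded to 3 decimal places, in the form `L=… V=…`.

L=731.539 V=2298.196

2πR = 2π·25.5 = 160.221225
per-turn = √(160.221225² + 27.5²) = √(25670.8410 + 756.25) = √26427.0910 = 162.564114
L = 4.5 × 162.564114 = 731.538511
V = π·1² × L = 3.141593 × 731.538511 = 2298.196013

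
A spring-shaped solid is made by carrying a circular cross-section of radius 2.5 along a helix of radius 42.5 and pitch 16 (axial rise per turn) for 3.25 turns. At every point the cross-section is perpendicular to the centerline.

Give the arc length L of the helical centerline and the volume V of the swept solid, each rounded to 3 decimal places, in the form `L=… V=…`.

2πR = 2π·42.5 = 267.035376
per-turn = √(267.035376² + 16²) = √(71307.8918 + 256) = √71563.8918 = 267.514283
L = 3.25 × 267.514283 = 869.421421
V = π·2.5² × L = 19.634954 × 869.421421 = 17071.049680

L=869.421 V=17071.050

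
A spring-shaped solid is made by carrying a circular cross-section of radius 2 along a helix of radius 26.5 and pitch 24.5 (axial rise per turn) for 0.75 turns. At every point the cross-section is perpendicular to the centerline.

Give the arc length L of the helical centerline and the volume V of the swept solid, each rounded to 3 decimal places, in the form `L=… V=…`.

L=126.223 V=1586.164

2πR = 2π·26.5 = 166.504411
per-turn = √(166.504411² + 24.5²) = √(27723.7188 + 600.25) = √28323.9688 = 168.297263
L = 0.75 × 168.297263 = 126.222947
V = π·2² × L = 12.566371 × 126.222947 = 1586.164336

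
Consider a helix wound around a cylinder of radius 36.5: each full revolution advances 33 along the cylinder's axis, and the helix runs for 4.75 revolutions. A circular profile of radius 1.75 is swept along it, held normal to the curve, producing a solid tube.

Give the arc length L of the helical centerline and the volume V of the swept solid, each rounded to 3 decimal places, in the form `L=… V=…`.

2πR = 2π·36.5 = 229.336264
per-turn = √(229.336264² + 33²) = √(52595.1219 + 1089) = √53684.1219 = 231.698342
L = 4.75 × 231.698342 = 1100.567126
V = π·1.75² × L = 9.621128 × 1100.567126 = 10588.696645

L=1100.567 V=10588.697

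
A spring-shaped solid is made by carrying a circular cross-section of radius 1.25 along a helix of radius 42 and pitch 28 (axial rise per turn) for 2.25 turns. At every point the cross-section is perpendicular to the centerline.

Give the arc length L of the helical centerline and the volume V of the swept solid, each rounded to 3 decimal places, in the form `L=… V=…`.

2πR = 2π·42 = 263.893783
per-turn = √(263.893783² + 28²) = √(69639.9287 + 784) = √70423.9287 = 265.375072
L = 2.25 × 265.375072 = 597.093911
V = π·1.25² × L = 4.908739 × 597.093911 = 2930.977883

L=597.094 V=2930.978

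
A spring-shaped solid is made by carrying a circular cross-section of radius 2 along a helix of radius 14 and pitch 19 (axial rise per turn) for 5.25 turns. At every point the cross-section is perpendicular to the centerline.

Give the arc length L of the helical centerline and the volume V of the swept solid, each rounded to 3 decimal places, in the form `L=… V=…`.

L=472.464 V=5937.159

2πR = 2π·14 = 87.964594
per-turn = √(87.964594² + 19²) = √(7737.7699 + 361) = √8098.7699 = 89.993166
L = 5.25 × 89.993166 = 472.464119
V = π·2² × L = 12.566371 × 472.464119 = 5937.159225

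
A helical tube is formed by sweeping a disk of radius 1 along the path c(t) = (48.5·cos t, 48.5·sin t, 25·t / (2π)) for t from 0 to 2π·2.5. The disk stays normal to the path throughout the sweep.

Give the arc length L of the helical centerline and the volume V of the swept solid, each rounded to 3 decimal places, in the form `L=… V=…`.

L=764.396 V=2401.420

2πR = 2π·48.5 = 304.734487
per-turn = √(304.734487² + 25²) = √(92863.1078 + 625) = √93488.1078 = 305.758251
L = 2.5 × 305.758251 = 764.395626
V = π·1² × L = 3.141593 × 764.395626 = 2401.419685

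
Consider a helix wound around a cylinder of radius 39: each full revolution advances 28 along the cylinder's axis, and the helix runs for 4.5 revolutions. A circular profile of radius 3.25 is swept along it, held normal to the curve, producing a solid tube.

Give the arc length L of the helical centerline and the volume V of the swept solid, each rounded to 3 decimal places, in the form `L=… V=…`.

L=1109.874 V=36829.042

2πR = 2π·39 = 245.044227
per-turn = √(245.044227² + 28²) = √(60046.6732 + 784) = √60830.6732 = 246.638750
L = 4.5 × 246.638750 = 1109.874377
V = π·3.25² × L = 33.183072 × 1109.874377 = 36829.041797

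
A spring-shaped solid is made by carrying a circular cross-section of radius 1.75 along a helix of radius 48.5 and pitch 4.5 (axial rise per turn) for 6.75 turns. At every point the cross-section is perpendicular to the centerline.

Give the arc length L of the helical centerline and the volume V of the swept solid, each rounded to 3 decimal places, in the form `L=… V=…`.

L=2057.182 V=19792.411

2πR = 2π·48.5 = 304.734487
per-turn = √(304.734487² + 4.5²) = √(92863.1078 + 20.25) = √92883.3578 = 304.767711
L = 6.75 × 304.767711 = 2057.182051
V = π·1.75² × L = 9.621128 × 2057.182051 = 19792.410805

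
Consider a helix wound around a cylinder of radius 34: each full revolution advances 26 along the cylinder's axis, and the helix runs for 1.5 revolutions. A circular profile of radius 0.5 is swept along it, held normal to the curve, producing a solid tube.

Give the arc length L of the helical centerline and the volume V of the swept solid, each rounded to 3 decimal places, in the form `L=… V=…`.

L=322.807 V=253.532

2πR = 2π·34 = 213.628300
per-turn = √(213.628300² + 26²) = √(45637.0508 + 676) = √46313.0508 = 215.204672
L = 1.5 × 215.204672 = 322.807008
V = π·0.5² × L = 0.785398 × 322.807008 = 253.532031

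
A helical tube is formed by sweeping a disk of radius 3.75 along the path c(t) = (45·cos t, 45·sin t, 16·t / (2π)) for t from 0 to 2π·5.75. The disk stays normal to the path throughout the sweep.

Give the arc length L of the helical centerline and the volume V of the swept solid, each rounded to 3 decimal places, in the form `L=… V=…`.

2πR = 2π·45 = 282.743339
per-turn = √(282.743339² + 16²) = √(79943.7956 + 256) = √80199.7956 = 283.195684
L = 5.75 × 283.195684 = 1628.375185
V = π·3.75² × L = 44.178647 × 1628.375185 = 71939.411986

L=1628.375 V=71939.412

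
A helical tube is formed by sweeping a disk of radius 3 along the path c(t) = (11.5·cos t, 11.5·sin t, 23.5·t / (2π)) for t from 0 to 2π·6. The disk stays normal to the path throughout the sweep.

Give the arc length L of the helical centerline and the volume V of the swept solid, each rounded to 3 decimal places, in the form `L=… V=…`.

2πR = 2π·11.5 = 72.256631
per-turn = √(72.256631² + 23.5²) = √(5221.0207 + 552.25) = √5773.2707 = 75.982042
L = 6 × 75.982042 = 455.892253
V = π·3² × L = 28.274334 × 455.892253 = 12890.049772

L=455.892 V=12890.050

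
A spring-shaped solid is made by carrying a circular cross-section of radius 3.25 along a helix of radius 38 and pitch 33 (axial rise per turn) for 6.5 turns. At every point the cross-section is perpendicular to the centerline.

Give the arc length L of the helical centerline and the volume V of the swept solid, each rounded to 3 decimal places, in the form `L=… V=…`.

2πR = 2π·38 = 238.761042
per-turn = √(238.761042² + 33²) = √(57006.8350 + 1089) = √58095.8350 = 241.030776
L = 6.5 × 241.030776 = 1566.700045
V = π·3.25² × L = 33.183072 × 1566.700045 = 51987.921013

L=1566.700 V=51987.921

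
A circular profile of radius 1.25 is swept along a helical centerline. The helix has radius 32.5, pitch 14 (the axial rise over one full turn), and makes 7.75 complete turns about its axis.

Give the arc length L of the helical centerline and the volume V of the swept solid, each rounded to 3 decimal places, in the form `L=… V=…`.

L=1586.292 V=7786.694

2πR = 2π·32.5 = 204.203522
per-turn = √(204.203522² + 14²) = √(41699.0786 + 196) = √41895.0786 = 204.682873
L = 7.75 × 204.682873 = 1586.292268
V = π·1.25² × L = 4.908739 × 1586.292268 = 7786.693960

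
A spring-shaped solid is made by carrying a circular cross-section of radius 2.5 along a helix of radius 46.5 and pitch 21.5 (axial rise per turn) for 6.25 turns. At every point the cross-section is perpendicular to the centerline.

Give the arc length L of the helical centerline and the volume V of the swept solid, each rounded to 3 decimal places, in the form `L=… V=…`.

2πR = 2π·46.5 = 292.168117
per-turn = √(292.168117² + 21.5²) = √(85362.2085 + 462.25) = √85824.4585 = 292.958117
L = 6.25 × 292.958117 = 1830.988233
V = π·2.5² × L = 19.634954 × 1830.988233 = 35951.369882

L=1830.988 V=35951.370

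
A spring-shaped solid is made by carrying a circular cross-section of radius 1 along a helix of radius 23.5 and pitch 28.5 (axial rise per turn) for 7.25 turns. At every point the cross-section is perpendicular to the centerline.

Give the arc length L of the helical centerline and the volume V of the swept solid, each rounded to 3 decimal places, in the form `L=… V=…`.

L=1090.256 V=3425.142

2πR = 2π·23.5 = 147.654855
per-turn = √(147.654855² + 28.5²) = √(21801.9561 + 812.25) = √22614.2061 = 150.380205
L = 7.25 × 150.380205 = 1090.256488
V = π·1² × L = 3.141593 × 1090.256488 = 3425.141773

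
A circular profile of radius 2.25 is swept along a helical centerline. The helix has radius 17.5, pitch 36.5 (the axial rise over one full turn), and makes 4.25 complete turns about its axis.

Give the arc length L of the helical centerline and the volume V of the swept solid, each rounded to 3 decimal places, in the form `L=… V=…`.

2πR = 2π·17.5 = 109.955743
per-turn = √(109.955743² + 36.5²) = √(12090.2654 + 1332.25) = √13422.5154 = 115.855580
L = 4.25 × 115.855580 = 492.386215
V = π·2.25² × L = 15.904313 × 492.386215 = 7831.064379

L=492.386 V=7831.064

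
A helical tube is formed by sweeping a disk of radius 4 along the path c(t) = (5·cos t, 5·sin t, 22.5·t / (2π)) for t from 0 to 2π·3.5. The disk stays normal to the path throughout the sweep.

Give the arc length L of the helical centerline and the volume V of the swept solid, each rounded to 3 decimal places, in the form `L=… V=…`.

2πR = 2π·5 = 31.415927
per-turn = √(31.415927² + 22.5²) = √(986.9604 + 506.25) = √1493.2104 = 38.642081
L = 3.5 × 38.642081 = 135.247284
V = π·4² × L = 50.265482 × 135.247284 = 6798.269993

L=135.247 V=6798.270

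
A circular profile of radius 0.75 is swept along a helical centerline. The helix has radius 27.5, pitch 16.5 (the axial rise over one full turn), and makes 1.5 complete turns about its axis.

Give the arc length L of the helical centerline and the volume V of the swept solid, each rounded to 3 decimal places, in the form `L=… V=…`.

2πR = 2π·27.5 = 172.787596
per-turn = √(172.787596² + 16.5²) = √(29855.5533 + 272.25) = √30127.8033 = 173.573625
L = 1.5 × 173.573625 = 260.360438
V = π·0.75² × L = 1.767146 × 260.360438 = 460.094871

L=260.360 V=460.095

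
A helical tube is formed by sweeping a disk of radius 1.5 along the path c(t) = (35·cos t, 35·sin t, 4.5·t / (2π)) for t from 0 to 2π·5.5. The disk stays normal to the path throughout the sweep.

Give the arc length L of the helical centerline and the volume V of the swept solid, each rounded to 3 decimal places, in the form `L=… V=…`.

L=1209.766 V=8551.335

2πR = 2π·35 = 219.911486
per-turn = √(219.911486² + 4.5²) = √(48361.0616 + 20.25) = √48381.3116 = 219.957522
L = 5.5 × 219.957522 = 1209.766372
V = π·1.5² × L = 7.068583 × 1209.766372 = 8551.334580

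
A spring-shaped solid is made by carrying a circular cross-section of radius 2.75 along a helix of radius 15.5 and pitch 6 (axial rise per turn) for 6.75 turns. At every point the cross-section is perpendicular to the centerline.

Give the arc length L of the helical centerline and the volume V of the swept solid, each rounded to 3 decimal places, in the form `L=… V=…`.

2πR = 2π·15.5 = 97.389372
per-turn = √(97.389372² + 6²) = √(9484.6898 + 36) = √9520.6898 = 97.574022
L = 6.75 × 97.574022 = 658.624651
V = π·2.75² × L = 23.758294 × 658.624651 = 15647.798376

L=658.625 V=15647.798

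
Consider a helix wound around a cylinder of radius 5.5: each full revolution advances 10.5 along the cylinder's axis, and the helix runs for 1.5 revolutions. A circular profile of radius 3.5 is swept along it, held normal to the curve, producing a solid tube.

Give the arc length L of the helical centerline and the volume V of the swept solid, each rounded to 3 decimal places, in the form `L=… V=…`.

L=54.176 V=2084.945

2πR = 2π·5.5 = 34.557519
per-turn = √(34.557519² + 10.5²) = √(1194.2221 + 110.25) = √1304.4721 = 36.117477
L = 1.5 × 36.117477 = 54.176215
V = π·3.5² × L = 38.484510 × 54.176215 = 2084.945098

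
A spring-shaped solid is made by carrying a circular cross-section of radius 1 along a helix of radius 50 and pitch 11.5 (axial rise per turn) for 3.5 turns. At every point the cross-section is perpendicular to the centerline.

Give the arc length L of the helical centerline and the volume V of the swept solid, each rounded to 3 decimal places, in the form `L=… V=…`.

2πR = 2π·50 = 314.159265
per-turn = √(314.159265² + 11.5²) = √(98696.0440 + 132.25) = √98828.2940 = 314.369677
L = 3.5 × 314.369677 = 1100.293871
V = π·1² × L = 3.141593 × 1100.293871 = 3456.675141

L=1100.294 V=3456.675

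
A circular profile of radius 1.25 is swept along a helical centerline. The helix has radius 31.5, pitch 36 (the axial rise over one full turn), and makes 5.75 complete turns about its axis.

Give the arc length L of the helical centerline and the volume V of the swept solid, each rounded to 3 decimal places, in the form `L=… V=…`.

2πR = 2π·31.5 = 197.920337
per-turn = √(197.920337² + 36²) = √(39172.4599 + 1296) = √40468.4599 = 201.167741
L = 5.75 × 201.167741 = 1156.714509
V = π·1.25² × L = 4.908739 × 1156.714509 = 5678.009066

L=1156.715 V=5678.009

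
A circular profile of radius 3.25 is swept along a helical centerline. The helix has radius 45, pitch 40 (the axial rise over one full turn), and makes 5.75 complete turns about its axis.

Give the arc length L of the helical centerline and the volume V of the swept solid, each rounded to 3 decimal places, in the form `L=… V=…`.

L=1641.963 V=54485.370

2πR = 2π·45 = 282.743339
per-turn = √(282.743339² + 40²) = √(79943.7956 + 1600) = √81543.7956 = 285.558743
L = 5.75 × 285.558743 = 1641.962772
V = π·3.25² × L = 33.183072 × 1641.962772 = 54485.369537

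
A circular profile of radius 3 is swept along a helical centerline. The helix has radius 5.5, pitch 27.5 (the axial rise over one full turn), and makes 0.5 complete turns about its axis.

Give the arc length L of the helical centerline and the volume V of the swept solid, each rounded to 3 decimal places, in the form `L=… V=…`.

L=22.082 V=624.356

2πR = 2π·5.5 = 34.557519
per-turn = √(34.557519² + 27.5²) = √(1194.2221 + 756.25) = √1950.4721 = 44.164150
L = 0.5 × 44.164150 = 22.082075
V = π·3² × L = 28.274334 × 22.082075 = 624.355959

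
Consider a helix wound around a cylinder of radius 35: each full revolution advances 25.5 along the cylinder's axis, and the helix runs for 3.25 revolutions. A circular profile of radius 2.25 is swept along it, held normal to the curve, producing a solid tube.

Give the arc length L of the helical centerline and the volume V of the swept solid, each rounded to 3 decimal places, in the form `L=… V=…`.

2πR = 2π·35 = 219.911486
per-turn = √(219.911486² + 25.5²) = √(48361.0616 + 650.25) = √49011.3116 = 221.384985
L = 3.25 × 221.384985 = 719.501201
V = π·2.25² × L = 15.904313 × 719.501201 = 11443.172169

L=719.501 V=11443.172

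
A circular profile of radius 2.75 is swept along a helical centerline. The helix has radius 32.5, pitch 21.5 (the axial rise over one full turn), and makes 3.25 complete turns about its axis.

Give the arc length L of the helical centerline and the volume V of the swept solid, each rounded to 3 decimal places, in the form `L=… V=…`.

2πR = 2π·32.5 = 204.203522
per-turn = √(204.203522² + 21.5²) = √(41699.0786 + 462.25) = √42161.3286 = 205.332240
L = 3.25 × 205.332240 = 667.329779
V = π·2.75² × L = 23.758294 × 667.329779 = 15854.617368

L=667.330 V=15854.617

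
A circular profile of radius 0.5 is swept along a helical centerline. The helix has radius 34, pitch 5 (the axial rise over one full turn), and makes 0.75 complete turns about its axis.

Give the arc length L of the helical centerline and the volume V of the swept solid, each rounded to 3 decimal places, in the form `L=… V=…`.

2πR = 2π·34 = 213.628300
per-turn = √(213.628300² + 5²) = √(45637.0508 + 25) = √45662.0508 = 213.686805
L = 0.75 × 213.686805 = 160.265104
V = π·0.5² × L = 0.785398 × 160.265104 = 125.871918

L=160.265 V=125.872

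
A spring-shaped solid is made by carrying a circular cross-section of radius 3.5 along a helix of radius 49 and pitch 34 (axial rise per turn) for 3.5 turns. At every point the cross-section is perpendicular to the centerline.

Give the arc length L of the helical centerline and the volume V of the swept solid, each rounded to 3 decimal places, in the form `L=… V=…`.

2πR = 2π·49 = 307.876080
per-turn = √(307.876080² + 34²) = √(94787.6807 + 1156) = √95943.6807 = 309.747769
L = 3.5 × 309.747769 = 1084.117193
V = π·3.5² × L = 38.484510 × 1084.117193 = 41721.718963

L=1084.117 V=41721.719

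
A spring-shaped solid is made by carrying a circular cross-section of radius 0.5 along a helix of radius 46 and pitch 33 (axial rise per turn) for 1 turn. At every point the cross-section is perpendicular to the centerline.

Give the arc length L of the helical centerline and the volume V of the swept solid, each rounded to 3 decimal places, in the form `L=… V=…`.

2πR = 2π·46 = 289.026524
per-turn = √(289.026524² + 33²) = √(83536.3317 + 1089) = √84625.3317 = 290.904334
L = 1 × 290.904334 = 290.904334
V = π·0.5² × L = 0.785398 × 290.904334 = 228.475730

L=290.904 V=228.476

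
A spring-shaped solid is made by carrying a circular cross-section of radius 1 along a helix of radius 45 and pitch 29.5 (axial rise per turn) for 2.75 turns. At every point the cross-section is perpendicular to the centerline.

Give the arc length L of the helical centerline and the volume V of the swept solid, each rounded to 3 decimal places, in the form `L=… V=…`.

2πR = 2π·45 = 282.743339
per-turn = √(282.743339² + 29.5²) = √(79943.7956 + 870.25) = √80814.0456 = 284.278113
L = 2.75 × 284.278113 = 781.764811
V = π·1² × L = 3.141593 × 781.764811 = 2455.986588

L=781.765 V=2455.987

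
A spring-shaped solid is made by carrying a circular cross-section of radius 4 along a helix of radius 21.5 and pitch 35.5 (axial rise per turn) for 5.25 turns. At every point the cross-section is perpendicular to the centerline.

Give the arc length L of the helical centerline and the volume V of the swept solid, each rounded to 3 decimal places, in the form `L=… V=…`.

2πR = 2π·21.5 = 135.088484
per-turn = √(135.088484² + 35.5²) = √(18248.8985 + 1260.25) = √19509.1485 = 139.675154
L = 5.25 × 139.675154 = 733.294556
V = π·4² × L = 50.265482 × 733.294556 = 36859.404665

L=733.295 V=36859.405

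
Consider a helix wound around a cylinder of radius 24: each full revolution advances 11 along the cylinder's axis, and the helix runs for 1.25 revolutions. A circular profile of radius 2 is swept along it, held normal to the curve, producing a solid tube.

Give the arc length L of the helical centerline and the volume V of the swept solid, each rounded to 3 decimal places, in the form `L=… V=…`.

L=188.996 V=2374.999

2πR = 2π·24 = 150.796447
per-turn = √(150.796447² + 11²) = √(22739.5685 + 121) = √22860.5685 = 151.197118
L = 1.25 × 151.197118 = 188.996398
V = π·2² × L = 12.566371 × 188.996398 = 2374.998778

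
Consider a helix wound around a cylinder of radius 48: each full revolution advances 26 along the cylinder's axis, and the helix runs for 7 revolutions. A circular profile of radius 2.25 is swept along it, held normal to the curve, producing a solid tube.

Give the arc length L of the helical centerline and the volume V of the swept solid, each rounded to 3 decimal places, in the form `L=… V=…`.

2πR = 2π·48 = 301.592895
per-turn = √(301.592895² + 26²) = √(90958.2742 + 676) = √91634.2742 = 302.711536
L = 7 × 302.711536 = 2118.980754
V = π·2.25² × L = 15.904313 × 2118.980754 = 33700.932740

L=2118.981 V=33700.933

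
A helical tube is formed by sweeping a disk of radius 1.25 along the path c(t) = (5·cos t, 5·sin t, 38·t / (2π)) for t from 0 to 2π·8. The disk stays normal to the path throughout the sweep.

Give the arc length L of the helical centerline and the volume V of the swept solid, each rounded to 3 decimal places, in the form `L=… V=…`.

L=394.438 V=1936.194

2πR = 2π·5 = 31.415927
per-turn = √(31.415927² + 38²) = √(986.9604 + 1444) = √2430.9604 = 49.304771
L = 8 × 49.304771 = 394.438168
V = π·1.25² × L = 4.908739 × 394.438168 = 1936.193828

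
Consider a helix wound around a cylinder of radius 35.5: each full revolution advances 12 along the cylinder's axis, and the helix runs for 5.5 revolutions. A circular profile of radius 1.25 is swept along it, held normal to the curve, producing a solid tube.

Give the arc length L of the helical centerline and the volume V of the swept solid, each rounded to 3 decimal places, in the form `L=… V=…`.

L=1228.566 V=6030.709

2πR = 2π·35.5 = 223.053078
per-turn = √(223.053078² + 12²) = √(49752.6758 + 144) = √49896.6758 = 223.375638
L = 5.5 × 223.375638 = 1228.566011
V = π·1.25² × L = 4.908739 × 1228.566011 = 6030.709302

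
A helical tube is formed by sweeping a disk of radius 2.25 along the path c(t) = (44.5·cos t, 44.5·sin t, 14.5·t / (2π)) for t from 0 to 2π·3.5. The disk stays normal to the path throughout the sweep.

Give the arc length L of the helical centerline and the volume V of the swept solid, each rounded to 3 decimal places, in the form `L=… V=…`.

2πR = 2π·44.5 = 279.601746
per-turn = √(279.601746² + 14.5²) = √(78177.1365 + 210.25) = √78387.3865 = 279.977475
L = 3.5 × 279.977475 = 979.921162
V = π·2.25² × L = 15.904313 × 979.921162 = 15584.972692

L=979.921 V=15584.973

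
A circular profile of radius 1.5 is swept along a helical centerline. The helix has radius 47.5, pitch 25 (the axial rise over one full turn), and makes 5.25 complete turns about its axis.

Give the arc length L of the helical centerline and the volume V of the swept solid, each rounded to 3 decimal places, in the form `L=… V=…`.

2πR = 2π·47.5 = 298.451302
per-turn = √(298.451302² + 25²) = √(89073.1797 + 625) = √89698.1797 = 299.496544
L = 5.25 × 299.496544 = 1572.356855
V = π·1.5² × L = 7.068583 × 1572.356855 = 11114.335673

L=1572.357 V=11114.336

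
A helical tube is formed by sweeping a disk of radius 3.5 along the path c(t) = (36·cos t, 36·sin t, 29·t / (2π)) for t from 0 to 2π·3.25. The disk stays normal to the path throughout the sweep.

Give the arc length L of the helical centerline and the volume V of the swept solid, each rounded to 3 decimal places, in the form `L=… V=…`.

2πR = 2π·36 = 226.194671
per-turn = √(226.194671² + 29²) = √(51164.0292 + 841) = √52005.0292 = 228.046112
L = 3.25 × 228.046112 = 741.149864
V = π·3.5² × L = 38.484510 × 741.149864 = 28522.789362

L=741.150 V=28522.789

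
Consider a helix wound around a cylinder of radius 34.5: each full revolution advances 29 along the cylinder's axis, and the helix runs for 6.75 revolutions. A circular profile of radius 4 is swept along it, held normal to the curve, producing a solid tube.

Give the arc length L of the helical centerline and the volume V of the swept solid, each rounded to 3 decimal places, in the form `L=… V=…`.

2πR = 2π·34.5 = 216.769893
per-turn = √(216.769893² + 29²) = √(46989.1866 + 841) = √47830.1866 = 218.701135
L = 6.75 × 218.701135 = 1476.232663
V = π·4² × L = 50.265482 × 1476.232663 = 74203.547017

L=1476.233 V=74203.547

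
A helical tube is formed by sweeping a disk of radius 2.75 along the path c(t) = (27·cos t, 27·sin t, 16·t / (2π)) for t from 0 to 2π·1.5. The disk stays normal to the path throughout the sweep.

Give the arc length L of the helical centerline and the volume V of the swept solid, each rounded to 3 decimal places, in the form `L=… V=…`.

2πR = 2π·27 = 169.646003
per-turn = √(169.646003² + 16²) = √(28779.7664 + 256) = √29035.7664 = 170.398845
L = 1.5 × 170.398845 = 255.598268
V = π·2.75² × L = 23.758294 × 255.598268 = 6072.578904

L=255.598 V=6072.579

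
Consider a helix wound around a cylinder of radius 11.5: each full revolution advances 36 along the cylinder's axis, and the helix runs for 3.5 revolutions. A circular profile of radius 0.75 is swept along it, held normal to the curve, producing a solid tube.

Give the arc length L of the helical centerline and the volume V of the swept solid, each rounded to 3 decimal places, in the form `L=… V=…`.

L=282.548 V=499.304

2πR = 2π·11.5 = 72.256631
per-turn = √(72.256631² + 36²) = √(5221.0207 + 1296) = √6517.0207 = 80.728067
L = 3.5 × 80.728067 = 282.548233
V = π·0.75² × L = 1.767146 × 282.548233 = 499.303942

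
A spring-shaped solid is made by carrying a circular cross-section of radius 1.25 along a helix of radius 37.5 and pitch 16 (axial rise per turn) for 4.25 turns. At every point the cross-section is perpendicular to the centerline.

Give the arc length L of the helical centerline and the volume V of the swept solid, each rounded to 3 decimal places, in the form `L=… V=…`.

L=1003.689 V=4926.846

2πR = 2π·37.5 = 235.619449
per-turn = √(235.619449² + 16²) = √(55516.5248 + 256) = √55772.5248 = 236.162073
L = 4.25 × 236.162073 = 1003.688811
V = π·1.25² × L = 4.908739 × 1003.688811 = 4926.845928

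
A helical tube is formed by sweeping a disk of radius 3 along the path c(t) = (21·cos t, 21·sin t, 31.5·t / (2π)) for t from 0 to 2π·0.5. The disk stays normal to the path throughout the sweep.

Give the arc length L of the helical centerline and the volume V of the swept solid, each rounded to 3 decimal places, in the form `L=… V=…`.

2πR = 2π·21 = 131.946891
per-turn = √(131.946891² + 31.5²) = √(17409.9822 + 992.25) = √18402.2322 = 135.654827
L = 0.5 × 135.654827 = 67.827414
V = π·3² × L = 28.274334 × 67.827414 = 1917.774940

L=67.827 V=1917.775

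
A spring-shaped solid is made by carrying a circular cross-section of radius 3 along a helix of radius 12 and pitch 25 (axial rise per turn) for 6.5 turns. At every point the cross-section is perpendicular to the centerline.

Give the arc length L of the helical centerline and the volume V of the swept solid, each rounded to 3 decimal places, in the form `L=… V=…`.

2πR = 2π·12 = 75.398224
per-turn = √(75.398224² + 25²) = √(5684.8921 + 625) = √6309.8921 = 79.434829
L = 6.5 × 79.434829 = 516.326392
V = π·3² × L = 28.274334 × 516.326392 = 14598.784790

L=516.326 V=14598.785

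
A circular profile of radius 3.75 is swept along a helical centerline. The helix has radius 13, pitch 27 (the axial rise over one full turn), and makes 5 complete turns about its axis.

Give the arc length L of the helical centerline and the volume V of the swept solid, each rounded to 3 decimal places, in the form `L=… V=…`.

2πR = 2π·13 = 81.681409
per-turn = √(81.681409² + 27²) = √(6671.8526 + 729) = √7400.8526 = 86.028208
L = 5 × 86.028208 = 430.141040
V = π·3.75² × L = 44.178647 × 430.141040 = 19003.049038

L=430.141 V=19003.049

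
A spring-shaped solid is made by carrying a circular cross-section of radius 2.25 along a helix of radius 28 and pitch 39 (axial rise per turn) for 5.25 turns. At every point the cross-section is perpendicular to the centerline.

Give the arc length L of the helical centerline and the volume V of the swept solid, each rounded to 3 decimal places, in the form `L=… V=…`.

2πR = 2π·28 = 175.929189
per-turn = √(175.929189² + 39²) = √(30951.0794 + 1521) = √32472.0794 = 180.200109
L = 5.25 × 180.200109 = 946.050574
V = π·2.25² × L = 15.904313 × 946.050574 = 15046.284261

L=946.051 V=15046.284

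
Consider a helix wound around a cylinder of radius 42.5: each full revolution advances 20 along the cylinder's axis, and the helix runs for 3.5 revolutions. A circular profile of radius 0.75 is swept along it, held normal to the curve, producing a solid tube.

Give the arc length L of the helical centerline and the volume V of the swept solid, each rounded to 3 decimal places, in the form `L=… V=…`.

2πR = 2π·42.5 = 267.035376
per-turn = √(267.035376² + 20²) = √(71307.8918 + 400) = √71707.8918 = 267.783293
L = 3.5 × 267.783293 = 937.241524
V = π·0.75² × L = 1.767146 × 937.241524 = 1656.242486

L=937.242 V=1656.242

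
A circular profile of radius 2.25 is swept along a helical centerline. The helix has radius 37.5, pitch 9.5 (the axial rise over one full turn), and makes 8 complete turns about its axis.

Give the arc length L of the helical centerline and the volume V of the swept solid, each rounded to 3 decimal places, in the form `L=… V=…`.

L=1886.487 V=30003.281

2πR = 2π·37.5 = 235.619449
per-turn = √(235.619449² + 9.5²) = √(55516.5248 + 90.25) = √55606.7748 = 235.810888
L = 8 × 235.810888 = 1886.487102
V = π·2.25² × L = 15.904313 × 1886.487102 = 30003.280973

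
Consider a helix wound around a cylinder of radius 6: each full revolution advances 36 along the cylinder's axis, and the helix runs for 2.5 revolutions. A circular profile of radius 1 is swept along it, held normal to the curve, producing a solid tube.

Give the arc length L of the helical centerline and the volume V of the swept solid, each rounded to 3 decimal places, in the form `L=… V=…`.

L=130.317 V=409.404

2πR = 2π·6 = 37.699112
per-turn = √(37.699112² + 36²) = √(1421.2230 + 1296) = √2717.2230 = 52.126989
L = 2.5 × 52.126989 = 130.317474
V = π·1² × L = 3.141593 × 130.317474 = 409.404418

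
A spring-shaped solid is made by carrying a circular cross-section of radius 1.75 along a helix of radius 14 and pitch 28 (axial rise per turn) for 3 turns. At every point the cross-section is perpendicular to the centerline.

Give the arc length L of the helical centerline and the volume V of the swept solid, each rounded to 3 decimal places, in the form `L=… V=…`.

2πR = 2π·14 = 87.964594
per-turn = √(87.964594² + 28²) = √(7737.7699 + 784) = √8521.7699 = 92.313433
L = 3 × 92.313433 = 276.940298
V = π·1.75² × L = 9.621128 × 276.940298 = 2664.477917

L=276.940 V=2664.478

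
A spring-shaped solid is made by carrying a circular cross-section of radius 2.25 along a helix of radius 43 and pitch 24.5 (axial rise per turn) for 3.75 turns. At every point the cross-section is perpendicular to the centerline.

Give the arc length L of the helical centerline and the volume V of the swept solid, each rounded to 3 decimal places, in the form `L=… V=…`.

2πR = 2π·43 = 270.176968
per-turn = √(270.176968² + 24.5²) = √(72995.5942 + 600.25) = √73595.8442 = 271.285540
L = 3.75 × 271.285540 = 1017.320775
V = π·2.25² × L = 15.904313 × 1017.320775 = 16179.787826

L=1017.321 V=16179.788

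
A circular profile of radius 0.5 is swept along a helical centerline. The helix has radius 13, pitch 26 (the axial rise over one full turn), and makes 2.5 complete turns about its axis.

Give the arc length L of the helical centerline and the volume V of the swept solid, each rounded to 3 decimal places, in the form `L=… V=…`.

2πR = 2π·13 = 81.681409
per-turn = √(81.681409² + 26²) = √(6671.8526 + 676) = √7347.8526 = 85.719616
L = 2.5 × 85.719616 = 214.299040
V = π·0.5² × L = 0.785398 × 214.299040 = 168.310073

L=214.299 V=168.310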